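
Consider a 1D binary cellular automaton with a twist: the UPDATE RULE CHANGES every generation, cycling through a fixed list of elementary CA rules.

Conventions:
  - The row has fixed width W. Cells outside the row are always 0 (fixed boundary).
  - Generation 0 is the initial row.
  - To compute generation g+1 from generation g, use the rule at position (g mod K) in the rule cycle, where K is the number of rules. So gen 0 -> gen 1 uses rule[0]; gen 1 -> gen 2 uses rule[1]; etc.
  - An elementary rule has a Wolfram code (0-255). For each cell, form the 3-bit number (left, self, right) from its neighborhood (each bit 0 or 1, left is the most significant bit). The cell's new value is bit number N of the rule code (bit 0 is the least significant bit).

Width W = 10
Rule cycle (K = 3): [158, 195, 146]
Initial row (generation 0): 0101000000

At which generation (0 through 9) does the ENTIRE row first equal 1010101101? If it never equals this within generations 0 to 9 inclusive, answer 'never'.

Answer: 4

Derivation:
Gen 0: 0101000000
Gen 1 (rule 158): 1101100000
Gen 2 (rule 195): 0100101111
Gen 3 (rule 146): 1011000110
Gen 4 (rule 158): 1010101101
Gen 5 (rule 195): 0000000100
Gen 6 (rule 146): 0000001010
Gen 7 (rule 158): 0000011011
Gen 8 (rule 195): 1111101001
Gen 9 (rule 146): 0111000110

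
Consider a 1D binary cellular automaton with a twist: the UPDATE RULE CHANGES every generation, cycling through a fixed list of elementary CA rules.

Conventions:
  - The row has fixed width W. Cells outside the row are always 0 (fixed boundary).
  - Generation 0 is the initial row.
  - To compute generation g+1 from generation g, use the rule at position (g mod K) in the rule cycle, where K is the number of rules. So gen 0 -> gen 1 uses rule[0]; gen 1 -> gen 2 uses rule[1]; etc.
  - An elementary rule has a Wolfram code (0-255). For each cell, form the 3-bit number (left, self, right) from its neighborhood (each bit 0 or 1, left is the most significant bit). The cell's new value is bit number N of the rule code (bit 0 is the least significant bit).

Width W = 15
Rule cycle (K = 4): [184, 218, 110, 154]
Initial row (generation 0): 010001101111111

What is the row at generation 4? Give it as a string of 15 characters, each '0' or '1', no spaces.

Answer: 111100101000010

Derivation:
Gen 0: 010001101111111
Gen 1 (rule 184): 001001011111110
Gen 2 (rule 218): 010110011111111
Gen 3 (rule 110): 111110110000001
Gen 4 (rule 154): 111100101000010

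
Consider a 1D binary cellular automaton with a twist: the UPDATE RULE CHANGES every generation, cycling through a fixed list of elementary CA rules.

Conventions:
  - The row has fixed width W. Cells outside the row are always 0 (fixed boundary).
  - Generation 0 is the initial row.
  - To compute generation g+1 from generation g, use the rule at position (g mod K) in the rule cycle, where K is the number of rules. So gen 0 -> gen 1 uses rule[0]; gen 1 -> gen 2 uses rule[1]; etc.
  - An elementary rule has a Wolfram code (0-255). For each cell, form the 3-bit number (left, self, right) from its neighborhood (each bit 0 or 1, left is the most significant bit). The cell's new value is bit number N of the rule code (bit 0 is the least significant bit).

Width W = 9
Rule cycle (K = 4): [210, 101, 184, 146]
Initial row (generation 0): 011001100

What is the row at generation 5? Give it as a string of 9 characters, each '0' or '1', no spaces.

Answer: 000000000

Derivation:
Gen 0: 011001100
Gen 1 (rule 210): 101110110
Gen 2 (rule 101): 110011010
Gen 3 (rule 184): 101010101
Gen 4 (rule 146): 000000000
Gen 5 (rule 210): 000000000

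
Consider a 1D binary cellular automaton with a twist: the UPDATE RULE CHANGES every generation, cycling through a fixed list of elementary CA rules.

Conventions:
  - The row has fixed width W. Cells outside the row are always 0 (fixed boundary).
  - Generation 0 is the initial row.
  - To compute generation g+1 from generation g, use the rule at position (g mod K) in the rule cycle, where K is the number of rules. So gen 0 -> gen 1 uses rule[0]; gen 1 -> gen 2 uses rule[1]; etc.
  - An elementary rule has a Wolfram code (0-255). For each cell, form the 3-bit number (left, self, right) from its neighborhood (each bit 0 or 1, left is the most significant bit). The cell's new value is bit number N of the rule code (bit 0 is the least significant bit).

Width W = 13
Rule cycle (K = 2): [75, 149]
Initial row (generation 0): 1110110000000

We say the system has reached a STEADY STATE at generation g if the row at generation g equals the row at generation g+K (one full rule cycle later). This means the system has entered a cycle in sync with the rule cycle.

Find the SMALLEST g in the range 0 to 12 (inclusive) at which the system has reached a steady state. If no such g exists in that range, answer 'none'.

Gen 0: 1110110000000
Gen 1 (rule 75): 1010110111111
Gen 2 (rule 149): 1010000011110
Gen 3 (rule 75): 0000111110010
Gen 4 (rule 149): 1110011101011
Gen 5 (rule 75): 1010110100011
Gen 6 (rule 149): 1010000111000
Gen 7 (rule 75): 0000111101011
Gen 8 (rule 149): 1110011001000
Gen 9 (rule 75): 1010111010011
Gen 10 (rule 149): 1010010011000
Gen 11 (rule 75): 0000100111011
Gen 12 (rule 149): 1110110010000
Gen 13 (rule 75): 1010110100111
Gen 14 (rule 149): 1010000110010

Answer: none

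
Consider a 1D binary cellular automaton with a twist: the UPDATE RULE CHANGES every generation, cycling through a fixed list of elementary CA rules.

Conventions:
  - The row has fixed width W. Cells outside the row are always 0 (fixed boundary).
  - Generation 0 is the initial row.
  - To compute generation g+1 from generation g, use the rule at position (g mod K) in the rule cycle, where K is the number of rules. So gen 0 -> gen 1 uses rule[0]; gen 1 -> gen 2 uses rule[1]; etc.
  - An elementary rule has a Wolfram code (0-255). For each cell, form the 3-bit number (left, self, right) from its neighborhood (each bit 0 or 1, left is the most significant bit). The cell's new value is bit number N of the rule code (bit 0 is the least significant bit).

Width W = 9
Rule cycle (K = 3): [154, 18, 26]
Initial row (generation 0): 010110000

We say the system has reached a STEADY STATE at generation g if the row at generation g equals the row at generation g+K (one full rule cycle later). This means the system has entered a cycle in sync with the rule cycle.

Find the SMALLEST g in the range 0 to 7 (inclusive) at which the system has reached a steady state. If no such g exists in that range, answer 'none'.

Gen 0: 010110000
Gen 1 (rule 154): 100101000
Gen 2 (rule 18): 011000100
Gen 3 (rule 26): 110101010
Gen 4 (rule 154): 100000001
Gen 5 (rule 18): 010000010
Gen 6 (rule 26): 101000101
Gen 7 (rule 154): 000101000
Gen 8 (rule 18): 001000100
Gen 9 (rule 26): 010101010
Gen 10 (rule 154): 100000001

Answer: none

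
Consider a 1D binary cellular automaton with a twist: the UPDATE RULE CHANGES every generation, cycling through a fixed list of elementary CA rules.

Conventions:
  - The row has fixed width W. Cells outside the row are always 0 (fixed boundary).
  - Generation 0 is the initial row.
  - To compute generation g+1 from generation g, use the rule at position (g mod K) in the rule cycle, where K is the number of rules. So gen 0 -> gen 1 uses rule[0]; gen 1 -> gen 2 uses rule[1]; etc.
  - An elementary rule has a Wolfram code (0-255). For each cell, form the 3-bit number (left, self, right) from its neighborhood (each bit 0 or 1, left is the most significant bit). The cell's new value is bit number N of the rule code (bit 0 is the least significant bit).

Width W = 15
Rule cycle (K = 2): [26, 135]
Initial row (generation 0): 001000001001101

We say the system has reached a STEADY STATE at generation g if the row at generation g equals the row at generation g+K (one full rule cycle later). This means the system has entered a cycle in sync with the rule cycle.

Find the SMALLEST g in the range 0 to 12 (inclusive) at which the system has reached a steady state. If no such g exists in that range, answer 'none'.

Answer: none

Derivation:
Gen 0: 001000001001101
Gen 1 (rule 26): 010100010111000
Gen 2 (rule 135): 110101110010011
Gen 3 (rule 26): 100001001101110
Gen 4 (rule 135): 101111010000100
Gen 5 (rule 26): 001000001001010
Gen 6 (rule 135): 111011111011010
Gen 7 (rule 26): 100010000010001
Gen 8 (rule 135): 101110111110111
Gen 9 (rule 26): 001000100000100
Gen 10 (rule 135): 111011101111101
Gen 11 (rule 26): 100010001000000
Gen 12 (rule 135): 101110111011111
Gen 13 (rule 26): 001000100010000
Gen 14 (rule 135): 111011101110111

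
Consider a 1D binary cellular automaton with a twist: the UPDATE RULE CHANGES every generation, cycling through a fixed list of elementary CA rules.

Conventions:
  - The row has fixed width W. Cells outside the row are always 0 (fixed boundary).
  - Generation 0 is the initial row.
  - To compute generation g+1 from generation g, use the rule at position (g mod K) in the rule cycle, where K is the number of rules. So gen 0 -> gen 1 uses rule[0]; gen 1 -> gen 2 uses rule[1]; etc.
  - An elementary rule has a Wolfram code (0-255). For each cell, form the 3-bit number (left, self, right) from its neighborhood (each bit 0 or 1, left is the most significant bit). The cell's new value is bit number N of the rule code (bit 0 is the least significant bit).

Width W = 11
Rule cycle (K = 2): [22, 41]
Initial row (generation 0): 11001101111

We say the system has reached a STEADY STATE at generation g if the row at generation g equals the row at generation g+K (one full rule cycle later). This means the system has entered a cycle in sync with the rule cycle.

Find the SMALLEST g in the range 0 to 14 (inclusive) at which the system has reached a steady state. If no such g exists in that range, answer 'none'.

Answer: none

Derivation:
Gen 0: 11001101111
Gen 1 (rule 22): 00110000000
Gen 2 (rule 41): 10100111111
Gen 3 (rule 22): 10111000000
Gen 4 (rule 41): 01100011111
Gen 5 (rule 22): 10010100000
Gen 6 (rule 41): 00001001111
Gen 7 (rule 22): 00011110000
Gen 8 (rule 41): 11010000111
Gen 9 (rule 22): 00011001000
Gen 10 (rule 41): 11010000011
Gen 11 (rule 22): 00011000100
Gen 12 (rule 41): 11010010001
Gen 13 (rule 22): 00011111011
Gen 14 (rule 41): 11010000110
Gen 15 (rule 22): 00011001001
Gen 16 (rule 41): 11010000000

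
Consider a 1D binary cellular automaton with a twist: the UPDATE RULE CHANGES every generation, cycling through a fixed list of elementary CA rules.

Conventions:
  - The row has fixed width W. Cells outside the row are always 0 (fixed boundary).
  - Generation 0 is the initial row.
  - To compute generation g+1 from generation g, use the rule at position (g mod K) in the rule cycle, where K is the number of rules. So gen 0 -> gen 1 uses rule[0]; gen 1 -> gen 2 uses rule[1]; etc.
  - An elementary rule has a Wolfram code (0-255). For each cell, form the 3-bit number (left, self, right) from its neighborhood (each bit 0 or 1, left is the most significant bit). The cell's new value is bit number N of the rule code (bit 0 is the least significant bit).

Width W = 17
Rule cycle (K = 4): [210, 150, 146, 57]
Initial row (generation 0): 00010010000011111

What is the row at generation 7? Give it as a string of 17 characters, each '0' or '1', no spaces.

Answer: 01000000100011010

Derivation:
Gen 0: 00010010000011111
Gen 1 (rule 210): 00101101000101111
Gen 2 (rule 150): 01100001101100110
Gen 3 (rule 146): 10010010000011001
Gen 4 (rule 57): 01001001111010100
Gen 5 (rule 210): 10110110111000010
Gen 6 (rule 150): 10000000010100111
Gen 7 (rule 146): 01000000100011010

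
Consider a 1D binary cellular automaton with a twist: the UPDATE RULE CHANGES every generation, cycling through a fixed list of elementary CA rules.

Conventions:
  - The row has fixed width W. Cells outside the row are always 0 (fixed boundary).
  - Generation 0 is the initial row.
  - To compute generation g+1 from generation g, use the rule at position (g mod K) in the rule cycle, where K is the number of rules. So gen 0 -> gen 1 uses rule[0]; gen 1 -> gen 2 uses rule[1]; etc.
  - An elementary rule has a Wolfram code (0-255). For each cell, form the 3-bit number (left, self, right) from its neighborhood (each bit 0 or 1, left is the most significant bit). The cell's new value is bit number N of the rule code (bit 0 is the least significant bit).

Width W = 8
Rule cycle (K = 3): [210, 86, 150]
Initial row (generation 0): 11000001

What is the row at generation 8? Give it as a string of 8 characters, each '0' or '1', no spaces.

Gen 0: 11000001
Gen 1 (rule 210): 01100010
Gen 2 (rule 86): 10110111
Gen 3 (rule 150): 10000010
Gen 4 (rule 210): 01000101
Gen 5 (rule 86): 11101101
Gen 6 (rule 150): 01000001
Gen 7 (rule 210): 10100010
Gen 8 (rule 86): 10110111

Answer: 10110111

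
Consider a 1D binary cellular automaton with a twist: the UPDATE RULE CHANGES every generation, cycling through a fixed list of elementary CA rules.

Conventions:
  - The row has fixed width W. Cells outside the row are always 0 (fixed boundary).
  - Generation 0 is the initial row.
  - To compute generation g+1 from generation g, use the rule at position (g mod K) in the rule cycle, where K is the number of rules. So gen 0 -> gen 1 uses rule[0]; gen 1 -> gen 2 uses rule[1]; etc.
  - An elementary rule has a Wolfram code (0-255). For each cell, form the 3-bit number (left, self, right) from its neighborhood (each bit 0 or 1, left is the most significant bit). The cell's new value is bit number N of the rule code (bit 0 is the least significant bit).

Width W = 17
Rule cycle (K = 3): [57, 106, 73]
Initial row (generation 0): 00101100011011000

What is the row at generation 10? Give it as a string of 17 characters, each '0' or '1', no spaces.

Answer: 11010101111111100

Derivation:
Gen 0: 00101100011011000
Gen 1 (rule 57): 10011011010110111
Gen 2 (rule 106): 00111111101111101
Gen 3 (rule 73): 10100000101000100
Gen 4 (rule 57): 01011110010110011
Gen 5 (rule 106): 10110010101110111
Gen 6 (rule 73): 00110000001010101
Gen 7 (rule 57): 10101111100101010
Gen 8 (rule 106): 01011000101010100
Gen 9 (rule 73): 00011010000000001
Gen 10 (rule 57): 11010101111111100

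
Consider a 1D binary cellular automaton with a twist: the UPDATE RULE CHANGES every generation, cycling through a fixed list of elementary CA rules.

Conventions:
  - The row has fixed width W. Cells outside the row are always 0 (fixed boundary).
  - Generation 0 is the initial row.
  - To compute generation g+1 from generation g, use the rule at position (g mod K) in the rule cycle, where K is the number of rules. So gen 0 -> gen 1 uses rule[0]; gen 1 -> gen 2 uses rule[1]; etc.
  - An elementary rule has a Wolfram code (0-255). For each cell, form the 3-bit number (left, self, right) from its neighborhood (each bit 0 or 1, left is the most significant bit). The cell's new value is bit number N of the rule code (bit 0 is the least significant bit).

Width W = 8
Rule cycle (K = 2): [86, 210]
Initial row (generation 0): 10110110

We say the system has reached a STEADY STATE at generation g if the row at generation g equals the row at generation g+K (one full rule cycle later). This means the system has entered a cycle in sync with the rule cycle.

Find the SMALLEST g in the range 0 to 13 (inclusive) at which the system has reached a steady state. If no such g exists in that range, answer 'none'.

Answer: none

Derivation:
Gen 0: 10110110
Gen 1 (rule 86): 10010011
Gen 2 (rule 210): 01101101
Gen 3 (rule 86): 10100101
Gen 4 (rule 210): 00011000
Gen 5 (rule 86): 00101100
Gen 6 (rule 210): 01000110
Gen 7 (rule 86): 11101011
Gen 8 (rule 210): 01100001
Gen 9 (rule 86): 10110011
Gen 10 (rule 210): 00011101
Gen 11 (rule 86): 00100101
Gen 12 (rule 210): 01011000
Gen 13 (rule 86): 11001100
Gen 14 (rule 210): 01110110
Gen 15 (rule 86): 10010011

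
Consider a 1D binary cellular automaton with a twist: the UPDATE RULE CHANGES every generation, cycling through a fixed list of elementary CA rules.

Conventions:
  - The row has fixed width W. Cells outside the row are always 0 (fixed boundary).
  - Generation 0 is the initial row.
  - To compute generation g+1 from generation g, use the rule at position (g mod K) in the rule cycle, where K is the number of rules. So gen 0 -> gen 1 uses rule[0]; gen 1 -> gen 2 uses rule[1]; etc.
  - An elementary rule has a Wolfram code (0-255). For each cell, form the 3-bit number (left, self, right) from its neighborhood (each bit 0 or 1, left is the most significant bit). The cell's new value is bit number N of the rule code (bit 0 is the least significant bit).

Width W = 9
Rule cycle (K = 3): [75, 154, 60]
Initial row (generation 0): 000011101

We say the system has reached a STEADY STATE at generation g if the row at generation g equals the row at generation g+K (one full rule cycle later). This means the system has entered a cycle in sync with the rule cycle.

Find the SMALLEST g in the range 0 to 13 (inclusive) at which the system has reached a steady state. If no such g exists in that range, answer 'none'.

Answer: 13

Derivation:
Gen 0: 000011101
Gen 1 (rule 75): 111110100
Gen 2 (rule 154): 111100010
Gen 3 (rule 60): 100010011
Gen 4 (rule 75): 001100111
Gen 5 (rule 154): 011011110
Gen 6 (rule 60): 010110001
Gen 7 (rule 75): 100110110
Gen 8 (rule 154): 011100101
Gen 9 (rule 60): 010010111
Gen 10 (rule 75): 100100101
Gen 11 (rule 154): 011011000
Gen 12 (rule 60): 010110100
Gen 13 (rule 75): 100110001
Gen 14 (rule 154): 011101010
Gen 15 (rule 60): 010011111
Gen 16 (rule 75): 100110001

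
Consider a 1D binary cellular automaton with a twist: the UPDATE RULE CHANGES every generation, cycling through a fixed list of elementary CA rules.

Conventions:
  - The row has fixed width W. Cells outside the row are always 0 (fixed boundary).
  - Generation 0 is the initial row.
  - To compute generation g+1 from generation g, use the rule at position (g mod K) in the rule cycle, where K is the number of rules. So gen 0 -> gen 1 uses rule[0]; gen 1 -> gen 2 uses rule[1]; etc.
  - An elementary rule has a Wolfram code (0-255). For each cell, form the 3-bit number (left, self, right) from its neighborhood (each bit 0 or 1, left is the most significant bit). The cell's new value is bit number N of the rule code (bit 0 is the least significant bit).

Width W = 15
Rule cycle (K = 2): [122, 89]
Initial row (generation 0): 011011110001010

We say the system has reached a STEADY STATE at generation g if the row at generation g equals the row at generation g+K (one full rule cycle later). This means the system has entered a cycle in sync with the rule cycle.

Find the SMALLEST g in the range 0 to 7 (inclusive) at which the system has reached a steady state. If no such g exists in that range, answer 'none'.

Gen 0: 011011110001010
Gen 1 (rule 122): 111110011010101
Gen 2 (rule 89): 100011011000000
Gen 3 (rule 122): 010111111100000
Gen 4 (rule 89): 000100000111111
Gen 5 (rule 122): 001010001100001
Gen 6 (rule 89): 100001101111100
Gen 7 (rule 122): 010011111000110
Gen 8 (rule 89): 001010001110111
Gen 9 (rule 122): 010101011011101

Answer: none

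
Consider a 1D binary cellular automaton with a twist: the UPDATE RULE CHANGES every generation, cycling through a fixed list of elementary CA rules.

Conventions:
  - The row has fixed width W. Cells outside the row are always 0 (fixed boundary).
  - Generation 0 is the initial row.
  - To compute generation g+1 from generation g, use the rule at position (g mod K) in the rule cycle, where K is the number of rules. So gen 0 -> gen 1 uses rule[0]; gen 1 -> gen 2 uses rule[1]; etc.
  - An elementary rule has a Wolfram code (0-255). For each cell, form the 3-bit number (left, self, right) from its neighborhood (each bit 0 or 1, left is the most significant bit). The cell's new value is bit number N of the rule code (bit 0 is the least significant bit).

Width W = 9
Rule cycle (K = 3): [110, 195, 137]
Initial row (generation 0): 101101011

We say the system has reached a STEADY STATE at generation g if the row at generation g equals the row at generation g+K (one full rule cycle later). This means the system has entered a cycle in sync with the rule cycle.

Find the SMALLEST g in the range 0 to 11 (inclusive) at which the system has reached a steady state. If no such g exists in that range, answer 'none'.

Gen 0: 101101011
Gen 1 (rule 110): 111111111
Gen 2 (rule 195): 011111111
Gen 3 (rule 137): 011111110
Gen 4 (rule 110): 110000010
Gen 5 (rule 195): 010111100
Gen 6 (rule 137): 000111001
Gen 7 (rule 110): 001101011
Gen 8 (rule 195): 110100001
Gen 9 (rule 137): 100001100
Gen 10 (rule 110): 100011100
Gen 11 (rule 195): 001101101
Gen 12 (rule 137): 101001000
Gen 13 (rule 110): 111011000
Gen 14 (rule 195): 011001011

Answer: none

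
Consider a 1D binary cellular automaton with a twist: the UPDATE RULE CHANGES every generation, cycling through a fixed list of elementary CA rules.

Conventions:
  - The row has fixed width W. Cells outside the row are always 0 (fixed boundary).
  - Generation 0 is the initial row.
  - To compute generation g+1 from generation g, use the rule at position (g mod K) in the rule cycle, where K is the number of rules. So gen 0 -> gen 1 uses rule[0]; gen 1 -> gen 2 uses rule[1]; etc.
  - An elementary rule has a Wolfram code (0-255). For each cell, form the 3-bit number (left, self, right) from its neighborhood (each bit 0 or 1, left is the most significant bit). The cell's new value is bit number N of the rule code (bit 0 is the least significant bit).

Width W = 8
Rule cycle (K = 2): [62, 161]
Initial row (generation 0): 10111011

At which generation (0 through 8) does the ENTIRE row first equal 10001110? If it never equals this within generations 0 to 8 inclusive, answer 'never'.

Answer: never

Derivation:
Gen 0: 10111011
Gen 1 (rule 62): 11100110
Gen 2 (rule 161): 01000000
Gen 3 (rule 62): 11100000
Gen 4 (rule 161): 01001111
Gen 5 (rule 62): 11111000
Gen 6 (rule 161): 01110011
Gen 7 (rule 62): 11001110
Gen 8 (rule 161): 00000100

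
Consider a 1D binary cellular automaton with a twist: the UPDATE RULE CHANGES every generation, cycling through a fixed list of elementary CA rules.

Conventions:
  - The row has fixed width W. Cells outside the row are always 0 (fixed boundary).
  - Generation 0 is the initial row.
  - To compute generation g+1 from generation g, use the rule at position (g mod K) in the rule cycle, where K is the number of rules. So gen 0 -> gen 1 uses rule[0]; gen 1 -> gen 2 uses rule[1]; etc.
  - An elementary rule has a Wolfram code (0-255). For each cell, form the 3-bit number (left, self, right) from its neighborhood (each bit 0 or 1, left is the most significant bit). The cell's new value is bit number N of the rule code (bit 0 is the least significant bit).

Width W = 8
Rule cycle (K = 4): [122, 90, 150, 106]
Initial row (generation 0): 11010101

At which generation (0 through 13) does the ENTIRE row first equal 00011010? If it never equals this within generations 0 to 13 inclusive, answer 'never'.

Answer: never

Derivation:
Gen 0: 11010101
Gen 1 (rule 122): 11101010
Gen 2 (rule 90): 10100001
Gen 3 (rule 150): 10110011
Gen 4 (rule 106): 01110111
Gen 5 (rule 122): 11011101
Gen 6 (rule 90): 11010100
Gen 7 (rule 150): 00010110
Gen 8 (rule 106): 00101110
Gen 9 (rule 122): 01011011
Gen 10 (rule 90): 10011011
Gen 11 (rule 150): 11100000
Gen 12 (rule 106): 10100000
Gen 13 (rule 122): 01010000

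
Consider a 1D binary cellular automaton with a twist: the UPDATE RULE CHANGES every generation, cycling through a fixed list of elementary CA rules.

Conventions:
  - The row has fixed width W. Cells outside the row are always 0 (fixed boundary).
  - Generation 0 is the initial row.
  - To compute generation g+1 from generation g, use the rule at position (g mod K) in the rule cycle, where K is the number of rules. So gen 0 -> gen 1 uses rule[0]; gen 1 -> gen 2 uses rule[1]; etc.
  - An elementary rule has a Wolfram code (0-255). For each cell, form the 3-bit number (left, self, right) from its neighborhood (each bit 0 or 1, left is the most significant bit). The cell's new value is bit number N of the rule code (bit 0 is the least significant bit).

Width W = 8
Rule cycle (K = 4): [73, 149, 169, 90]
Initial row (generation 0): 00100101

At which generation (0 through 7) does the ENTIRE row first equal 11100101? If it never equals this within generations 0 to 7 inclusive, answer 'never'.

Gen 0: 00100101
Gen 1 (rule 73): 10000000
Gen 2 (rule 149): 11111111
Gen 3 (rule 169): 11111110
Gen 4 (rule 90): 10000011
Gen 5 (rule 73): 00111011
Gen 6 (rule 149): 10010000
Gen 7 (rule 169): 00000111

Answer: never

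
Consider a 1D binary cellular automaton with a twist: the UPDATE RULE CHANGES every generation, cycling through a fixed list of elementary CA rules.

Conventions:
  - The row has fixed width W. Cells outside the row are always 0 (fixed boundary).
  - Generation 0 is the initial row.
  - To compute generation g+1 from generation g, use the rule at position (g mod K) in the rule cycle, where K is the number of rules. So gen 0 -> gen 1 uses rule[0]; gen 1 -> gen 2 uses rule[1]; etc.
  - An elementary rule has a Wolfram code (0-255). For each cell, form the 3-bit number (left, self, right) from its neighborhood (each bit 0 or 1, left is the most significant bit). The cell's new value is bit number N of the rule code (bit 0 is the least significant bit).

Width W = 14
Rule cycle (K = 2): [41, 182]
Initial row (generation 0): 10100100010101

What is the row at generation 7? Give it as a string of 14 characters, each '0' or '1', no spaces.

Gen 0: 10100100010101
Gen 1 (rule 41): 01000001001010
Gen 2 (rule 182): 11100011111111
Gen 3 (rule 41): 10001010000000
Gen 4 (rule 182): 11011111000000
Gen 5 (rule 41): 10110000011111
Gen 6 (rule 182): 11001000101110
Gen 7 (rule 41): 10000010011000

Answer: 10000010011000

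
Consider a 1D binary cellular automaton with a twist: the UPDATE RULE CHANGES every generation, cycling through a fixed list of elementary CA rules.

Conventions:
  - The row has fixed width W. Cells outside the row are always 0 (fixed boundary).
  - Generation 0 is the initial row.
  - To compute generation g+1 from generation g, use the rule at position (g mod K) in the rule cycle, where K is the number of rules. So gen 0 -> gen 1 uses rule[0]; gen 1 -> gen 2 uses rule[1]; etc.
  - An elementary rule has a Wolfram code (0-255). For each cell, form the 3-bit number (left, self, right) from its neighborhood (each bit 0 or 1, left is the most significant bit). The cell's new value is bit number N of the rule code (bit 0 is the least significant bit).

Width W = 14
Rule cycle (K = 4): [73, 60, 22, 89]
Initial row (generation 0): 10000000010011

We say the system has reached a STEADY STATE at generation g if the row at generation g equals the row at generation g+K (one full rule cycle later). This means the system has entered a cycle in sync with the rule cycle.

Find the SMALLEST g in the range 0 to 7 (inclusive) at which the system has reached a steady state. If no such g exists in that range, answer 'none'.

Gen 0: 10000000010011
Gen 1 (rule 73): 00111111000011
Gen 2 (rule 60): 00100000100010
Gen 3 (rule 22): 01110001110111
Gen 4 (rule 89): 01011101010101
Gen 5 (rule 73): 00010100000000
Gen 6 (rule 60): 00011110000000
Gen 7 (rule 22): 00100001000000
Gen 8 (rule 89): 10011100111111
Gen 9 (rule 73): 00010100100001
Gen 10 (rule 60): 00011110110001
Gen 11 (rule 22): 00100000001011

Answer: none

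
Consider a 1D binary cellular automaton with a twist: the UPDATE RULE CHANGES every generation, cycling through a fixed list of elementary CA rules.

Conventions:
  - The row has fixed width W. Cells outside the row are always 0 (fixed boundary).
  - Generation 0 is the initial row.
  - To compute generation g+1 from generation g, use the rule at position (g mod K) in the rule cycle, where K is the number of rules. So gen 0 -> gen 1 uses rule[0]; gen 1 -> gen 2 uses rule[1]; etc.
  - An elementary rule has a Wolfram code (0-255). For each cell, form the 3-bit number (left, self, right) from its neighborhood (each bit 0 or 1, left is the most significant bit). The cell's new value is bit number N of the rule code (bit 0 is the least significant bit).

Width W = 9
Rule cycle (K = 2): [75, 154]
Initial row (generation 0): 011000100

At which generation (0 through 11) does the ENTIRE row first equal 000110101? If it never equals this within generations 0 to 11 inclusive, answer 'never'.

Answer: never

Derivation:
Gen 0: 011000100
Gen 1 (rule 75): 111011001
Gen 2 (rule 154): 110010110
Gen 3 (rule 75): 110100110
Gen 4 (rule 154): 100011101
Gen 5 (rule 75): 001110100
Gen 6 (rule 154): 011100010
Gen 7 (rule 75): 110101100
Gen 8 (rule 154): 100001010
Gen 9 (rule 75): 001110000
Gen 10 (rule 154): 011101000
Gen 11 (rule 75): 110100011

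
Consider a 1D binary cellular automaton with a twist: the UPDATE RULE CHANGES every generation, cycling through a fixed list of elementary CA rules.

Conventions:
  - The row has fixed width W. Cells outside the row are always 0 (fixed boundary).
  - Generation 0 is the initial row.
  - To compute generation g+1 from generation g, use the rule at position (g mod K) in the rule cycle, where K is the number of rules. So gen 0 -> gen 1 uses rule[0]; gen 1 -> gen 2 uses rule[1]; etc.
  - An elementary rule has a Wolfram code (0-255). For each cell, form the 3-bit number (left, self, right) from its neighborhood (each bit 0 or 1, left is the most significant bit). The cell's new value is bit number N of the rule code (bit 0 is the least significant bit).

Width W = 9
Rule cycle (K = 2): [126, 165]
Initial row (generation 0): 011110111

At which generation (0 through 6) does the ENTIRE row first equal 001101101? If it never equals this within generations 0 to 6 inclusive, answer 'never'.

Gen 0: 011110111
Gen 1 (rule 126): 110011101
Gen 2 (rule 165): 000001011
Gen 3 (rule 126): 000011111
Gen 4 (rule 165): 111001110
Gen 5 (rule 126): 101111011
Gen 6 (rule 165): 110110100

Answer: never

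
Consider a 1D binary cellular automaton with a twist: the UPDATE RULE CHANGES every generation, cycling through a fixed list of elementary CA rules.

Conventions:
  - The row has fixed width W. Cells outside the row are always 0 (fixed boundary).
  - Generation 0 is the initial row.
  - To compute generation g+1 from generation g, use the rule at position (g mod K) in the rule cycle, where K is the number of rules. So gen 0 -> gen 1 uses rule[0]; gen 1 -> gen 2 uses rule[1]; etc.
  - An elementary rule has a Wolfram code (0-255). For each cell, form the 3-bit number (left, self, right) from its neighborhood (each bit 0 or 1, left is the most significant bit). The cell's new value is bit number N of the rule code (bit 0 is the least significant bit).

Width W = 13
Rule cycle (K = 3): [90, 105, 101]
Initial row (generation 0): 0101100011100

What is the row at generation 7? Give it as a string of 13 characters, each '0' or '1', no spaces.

Answer: 0011001001101

Derivation:
Gen 0: 0101100011100
Gen 1 (rule 90): 1001110110110
Gen 2 (rule 105): 0001011111110
Gen 3 (rule 101): 1101100000010
Gen 4 (rule 90): 1101110000101
Gen 5 (rule 105): 1111010110010
Gen 6 (rule 101): 0001111010010
Gen 7 (rule 90): 0011001001101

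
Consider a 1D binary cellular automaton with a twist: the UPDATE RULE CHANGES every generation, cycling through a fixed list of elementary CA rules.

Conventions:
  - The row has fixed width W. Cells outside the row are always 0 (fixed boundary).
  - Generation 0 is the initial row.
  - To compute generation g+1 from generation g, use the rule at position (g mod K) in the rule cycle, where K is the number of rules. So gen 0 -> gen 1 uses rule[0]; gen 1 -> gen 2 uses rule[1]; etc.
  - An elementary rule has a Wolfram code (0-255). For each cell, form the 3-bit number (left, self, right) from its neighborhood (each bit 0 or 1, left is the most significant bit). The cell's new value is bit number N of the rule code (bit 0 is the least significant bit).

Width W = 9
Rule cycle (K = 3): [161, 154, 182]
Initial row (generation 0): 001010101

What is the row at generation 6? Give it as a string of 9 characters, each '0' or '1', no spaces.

Answer: 000111110

Derivation:
Gen 0: 001010101
Gen 1 (rule 161): 100101010
Gen 2 (rule 154): 011000001
Gen 3 (rule 182): 100100011
Gen 4 (rule 161): 000001000
Gen 5 (rule 154): 000010100
Gen 6 (rule 182): 000111110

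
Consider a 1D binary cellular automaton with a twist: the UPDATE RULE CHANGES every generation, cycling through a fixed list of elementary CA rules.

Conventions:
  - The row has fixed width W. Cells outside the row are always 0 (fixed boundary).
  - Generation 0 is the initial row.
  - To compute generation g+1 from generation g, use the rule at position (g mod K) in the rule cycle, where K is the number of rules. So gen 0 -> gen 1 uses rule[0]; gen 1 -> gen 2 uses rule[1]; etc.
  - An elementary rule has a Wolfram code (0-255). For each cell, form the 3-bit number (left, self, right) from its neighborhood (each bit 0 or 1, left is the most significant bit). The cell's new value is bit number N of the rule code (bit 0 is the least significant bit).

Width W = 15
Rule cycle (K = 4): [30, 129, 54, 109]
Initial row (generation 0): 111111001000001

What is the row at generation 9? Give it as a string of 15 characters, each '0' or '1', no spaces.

Gen 0: 111111001000001
Gen 1 (rule 30): 100000111100011
Gen 2 (rule 129): 001110011001000
Gen 3 (rule 54): 010001100111100
Gen 4 (rule 109): 010101100100101
Gen 5 (rule 30): 110101011111101
Gen 6 (rule 129): 000000001111000
Gen 7 (rule 54): 000000010000100
Gen 8 (rule 109): 111111010110101
Gen 9 (rule 30): 100000010100101

Answer: 100000010100101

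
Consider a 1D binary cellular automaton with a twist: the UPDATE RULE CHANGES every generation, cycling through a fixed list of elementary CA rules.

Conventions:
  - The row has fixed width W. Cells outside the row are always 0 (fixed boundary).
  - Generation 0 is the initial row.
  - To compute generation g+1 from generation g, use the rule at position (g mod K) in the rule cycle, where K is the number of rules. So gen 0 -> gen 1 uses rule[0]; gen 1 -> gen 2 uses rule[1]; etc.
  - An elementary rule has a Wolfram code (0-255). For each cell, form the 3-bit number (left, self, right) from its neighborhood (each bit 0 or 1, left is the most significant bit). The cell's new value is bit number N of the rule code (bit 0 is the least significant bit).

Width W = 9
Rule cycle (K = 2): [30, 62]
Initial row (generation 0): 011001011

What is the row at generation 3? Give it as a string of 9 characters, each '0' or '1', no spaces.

Answer: 101011100

Derivation:
Gen 0: 011001011
Gen 1 (rule 30): 110111010
Gen 2 (rule 62): 101100111
Gen 3 (rule 30): 101011100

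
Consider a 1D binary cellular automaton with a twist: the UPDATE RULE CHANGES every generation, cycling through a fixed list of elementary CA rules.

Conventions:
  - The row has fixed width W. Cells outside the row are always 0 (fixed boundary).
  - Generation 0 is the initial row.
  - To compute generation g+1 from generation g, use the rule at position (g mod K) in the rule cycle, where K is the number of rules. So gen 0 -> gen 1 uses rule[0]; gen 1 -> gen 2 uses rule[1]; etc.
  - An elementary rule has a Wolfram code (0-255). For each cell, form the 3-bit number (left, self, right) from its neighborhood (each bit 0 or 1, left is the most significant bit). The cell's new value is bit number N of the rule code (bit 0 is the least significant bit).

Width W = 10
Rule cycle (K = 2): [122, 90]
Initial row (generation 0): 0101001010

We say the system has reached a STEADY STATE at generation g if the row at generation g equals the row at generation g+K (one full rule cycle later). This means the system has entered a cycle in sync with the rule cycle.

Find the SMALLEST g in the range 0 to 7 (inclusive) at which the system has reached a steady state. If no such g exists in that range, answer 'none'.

Gen 0: 0101001010
Gen 1 (rule 122): 1010110101
Gen 2 (rule 90): 0000110000
Gen 3 (rule 122): 0001111000
Gen 4 (rule 90): 0011001100
Gen 5 (rule 122): 0111111110
Gen 6 (rule 90): 1100000011
Gen 7 (rule 122): 1110000111
Gen 8 (rule 90): 1011001101
Gen 9 (rule 122): 0111111110

Answer: none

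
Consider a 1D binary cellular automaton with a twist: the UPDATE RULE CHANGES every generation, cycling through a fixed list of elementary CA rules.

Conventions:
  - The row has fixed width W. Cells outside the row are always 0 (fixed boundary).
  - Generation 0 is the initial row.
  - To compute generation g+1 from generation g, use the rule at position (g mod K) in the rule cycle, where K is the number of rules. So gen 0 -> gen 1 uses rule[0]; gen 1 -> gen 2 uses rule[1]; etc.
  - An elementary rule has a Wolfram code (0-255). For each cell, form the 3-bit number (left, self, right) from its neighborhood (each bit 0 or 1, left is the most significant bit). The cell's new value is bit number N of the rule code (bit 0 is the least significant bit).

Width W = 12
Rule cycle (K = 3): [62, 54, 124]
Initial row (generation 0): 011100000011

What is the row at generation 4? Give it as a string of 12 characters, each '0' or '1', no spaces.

Gen 0: 011100000011
Gen 1 (rule 62): 110010000110
Gen 2 (rule 54): 001111001001
Gen 3 (rule 124): 001001101101
Gen 4 (rule 62): 011111011011

Answer: 011111011011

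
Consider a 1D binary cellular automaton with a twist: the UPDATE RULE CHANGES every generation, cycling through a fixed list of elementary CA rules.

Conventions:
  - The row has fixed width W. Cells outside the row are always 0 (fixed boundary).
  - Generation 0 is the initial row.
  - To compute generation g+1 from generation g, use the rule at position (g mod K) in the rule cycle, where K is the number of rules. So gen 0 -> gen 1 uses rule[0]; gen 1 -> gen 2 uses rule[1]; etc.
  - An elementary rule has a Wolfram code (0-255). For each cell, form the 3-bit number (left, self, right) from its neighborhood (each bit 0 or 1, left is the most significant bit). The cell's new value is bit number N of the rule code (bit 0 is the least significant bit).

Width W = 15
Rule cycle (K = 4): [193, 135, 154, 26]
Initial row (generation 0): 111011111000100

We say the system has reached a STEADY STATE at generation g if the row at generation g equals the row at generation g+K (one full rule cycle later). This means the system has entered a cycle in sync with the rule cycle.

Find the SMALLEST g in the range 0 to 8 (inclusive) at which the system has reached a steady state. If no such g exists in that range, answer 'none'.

Gen 0: 111011111000100
Gen 1 (rule 193): 011001111010001
Gen 2 (rule 135): 100010110010111
Gen 3 (rule 154): 010100101100110
Gen 4 (rule 26): 100011001011101
Gen 5 (rule 193): 001001000001100
Gen 6 (rule 135): 111011011110001
Gen 7 (rule 154): 110010011101010
Gen 8 (rule 26): 101101110000001
Gen 9 (rule 193): 000100110111100
Gen 10 (rule 135): 111101000011001
Gen 11 (rule 154): 111000100110110
Gen 12 (rule 26): 100101011100101

Answer: none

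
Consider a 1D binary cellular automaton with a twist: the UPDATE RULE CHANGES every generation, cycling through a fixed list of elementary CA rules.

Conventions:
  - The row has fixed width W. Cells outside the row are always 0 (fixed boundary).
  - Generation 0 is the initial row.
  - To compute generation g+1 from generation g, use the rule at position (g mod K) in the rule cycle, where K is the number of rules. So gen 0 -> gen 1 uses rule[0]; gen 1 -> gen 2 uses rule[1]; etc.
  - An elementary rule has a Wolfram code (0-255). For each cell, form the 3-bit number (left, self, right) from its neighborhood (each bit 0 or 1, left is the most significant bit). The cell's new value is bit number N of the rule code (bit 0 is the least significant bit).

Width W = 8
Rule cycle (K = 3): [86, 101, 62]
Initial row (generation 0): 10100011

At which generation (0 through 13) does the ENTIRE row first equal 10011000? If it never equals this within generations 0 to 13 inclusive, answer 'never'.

Answer: 4

Derivation:
Gen 0: 10100011
Gen 1 (rule 86): 10110101
Gen 2 (rule 101): 11011111
Gen 3 (rule 62): 10110000
Gen 4 (rule 86): 10011000
Gen 5 (rule 101): 10001011
Gen 6 (rule 62): 11011110
Gen 7 (rule 86): 01000011
Gen 8 (rule 101): 01011001
Gen 9 (rule 62): 11110111
Gen 10 (rule 86): 00010001
Gen 11 (rule 101): 11010101
Gen 12 (rule 62): 10111111
Gen 13 (rule 86): 10000001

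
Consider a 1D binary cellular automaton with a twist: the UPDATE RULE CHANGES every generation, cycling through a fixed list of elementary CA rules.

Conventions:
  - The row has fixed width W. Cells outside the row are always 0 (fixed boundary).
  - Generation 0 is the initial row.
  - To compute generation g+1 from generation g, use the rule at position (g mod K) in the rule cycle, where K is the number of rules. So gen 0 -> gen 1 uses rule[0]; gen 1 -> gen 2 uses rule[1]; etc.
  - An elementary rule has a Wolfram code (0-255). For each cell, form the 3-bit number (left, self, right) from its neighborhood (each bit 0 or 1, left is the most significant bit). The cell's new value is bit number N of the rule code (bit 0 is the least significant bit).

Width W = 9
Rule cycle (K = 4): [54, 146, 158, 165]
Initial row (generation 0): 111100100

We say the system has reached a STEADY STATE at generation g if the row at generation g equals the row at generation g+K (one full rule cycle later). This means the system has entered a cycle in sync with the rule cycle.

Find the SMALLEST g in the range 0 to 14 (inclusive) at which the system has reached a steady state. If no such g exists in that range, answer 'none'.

Answer: none

Derivation:
Gen 0: 111100100
Gen 1 (rule 54): 000011110
Gen 2 (rule 146): 000101101
Gen 3 (rule 158): 001101001
Gen 4 (rule 165): 100011001
Gen 5 (rule 54): 110100111
Gen 6 (rule 146): 000011010
Gen 7 (rule 158): 000110011
Gen 8 (rule 165): 110000000
Gen 9 (rule 54): 001000000
Gen 10 (rule 146): 010100000
Gen 11 (rule 158): 110110000
Gen 12 (rule 165): 001000111
Gen 13 (rule 54): 011101000
Gen 14 (rule 146): 101000100
Gen 15 (rule 158): 101101110
Gen 16 (rule 165): 110010100
Gen 17 (rule 54): 001111110
Gen 18 (rule 146): 010111101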